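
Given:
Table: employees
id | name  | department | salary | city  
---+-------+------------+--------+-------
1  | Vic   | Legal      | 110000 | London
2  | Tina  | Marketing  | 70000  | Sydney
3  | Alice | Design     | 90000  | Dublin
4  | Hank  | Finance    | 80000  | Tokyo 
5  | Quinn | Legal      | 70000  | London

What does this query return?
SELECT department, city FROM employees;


Projecting columns: department, city

5 rows:
Legal, London
Marketing, Sydney
Design, Dublin
Finance, Tokyo
Legal, London


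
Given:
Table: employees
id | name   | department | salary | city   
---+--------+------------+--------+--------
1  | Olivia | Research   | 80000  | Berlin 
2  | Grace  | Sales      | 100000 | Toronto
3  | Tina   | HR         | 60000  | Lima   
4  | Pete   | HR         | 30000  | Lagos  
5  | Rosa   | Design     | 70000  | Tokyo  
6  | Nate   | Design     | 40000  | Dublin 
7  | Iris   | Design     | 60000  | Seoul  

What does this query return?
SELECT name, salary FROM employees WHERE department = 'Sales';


Filtering: department = 'Sales'
Matching rows: 1

1 rows:
Grace, 100000


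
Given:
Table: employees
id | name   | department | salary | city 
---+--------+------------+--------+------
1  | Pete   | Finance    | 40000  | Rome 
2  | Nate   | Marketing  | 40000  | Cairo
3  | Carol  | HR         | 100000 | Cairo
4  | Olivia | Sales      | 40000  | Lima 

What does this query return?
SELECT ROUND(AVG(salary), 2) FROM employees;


SUM(salary) = 220000
COUNT = 4
ROUND(AVG, 2) = ROUND(220000 / 4, 2) = 55000.0

55000.0


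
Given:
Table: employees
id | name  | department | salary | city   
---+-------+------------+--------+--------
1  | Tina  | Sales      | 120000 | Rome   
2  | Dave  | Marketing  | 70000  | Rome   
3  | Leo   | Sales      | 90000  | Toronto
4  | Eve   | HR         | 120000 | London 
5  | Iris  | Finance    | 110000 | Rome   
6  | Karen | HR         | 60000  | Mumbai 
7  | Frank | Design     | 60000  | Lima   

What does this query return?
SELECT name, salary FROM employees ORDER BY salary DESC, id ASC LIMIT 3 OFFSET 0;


Sort by salary DESC (id ASC tiebreak), then skip 0 and take 3
Rows 1 through 3

3 rows:
Tina, 120000
Eve, 120000
Iris, 110000


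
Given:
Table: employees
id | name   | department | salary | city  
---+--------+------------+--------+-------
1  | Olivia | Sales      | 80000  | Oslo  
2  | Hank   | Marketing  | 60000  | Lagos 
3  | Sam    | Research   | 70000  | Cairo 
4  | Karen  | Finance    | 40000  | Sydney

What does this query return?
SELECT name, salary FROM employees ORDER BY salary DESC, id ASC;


Sorting by salary DESC, then id ASC for ties

4 rows:
Olivia, 80000
Sam, 70000
Hank, 60000
Karen, 40000


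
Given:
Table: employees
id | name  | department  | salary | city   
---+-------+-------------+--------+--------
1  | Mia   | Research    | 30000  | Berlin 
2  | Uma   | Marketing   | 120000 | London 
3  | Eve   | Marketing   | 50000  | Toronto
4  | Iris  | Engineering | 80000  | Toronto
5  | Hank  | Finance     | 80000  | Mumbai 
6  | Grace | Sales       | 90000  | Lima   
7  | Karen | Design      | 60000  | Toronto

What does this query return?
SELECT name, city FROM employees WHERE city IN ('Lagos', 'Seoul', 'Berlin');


Filtering: city IN ('Lagos', 'Seoul', 'Berlin')
Matching: 1 rows

1 rows:
Mia, Berlin


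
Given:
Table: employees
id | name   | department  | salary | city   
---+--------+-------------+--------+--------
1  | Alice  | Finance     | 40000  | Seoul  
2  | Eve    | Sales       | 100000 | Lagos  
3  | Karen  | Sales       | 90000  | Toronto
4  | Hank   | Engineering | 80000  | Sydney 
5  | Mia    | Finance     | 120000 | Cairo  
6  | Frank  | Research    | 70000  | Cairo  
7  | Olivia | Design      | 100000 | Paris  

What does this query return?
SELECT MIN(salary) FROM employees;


Salaries: 40000, 100000, 90000, 80000, 120000, 70000, 100000
MIN = 40000

40000


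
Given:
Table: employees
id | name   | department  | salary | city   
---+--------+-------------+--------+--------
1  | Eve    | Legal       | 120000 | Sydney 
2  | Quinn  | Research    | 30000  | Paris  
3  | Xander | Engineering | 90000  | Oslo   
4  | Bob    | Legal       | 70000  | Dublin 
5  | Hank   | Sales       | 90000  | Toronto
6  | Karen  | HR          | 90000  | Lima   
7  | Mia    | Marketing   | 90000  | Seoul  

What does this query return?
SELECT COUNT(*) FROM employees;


COUNT(*) counts all rows

7


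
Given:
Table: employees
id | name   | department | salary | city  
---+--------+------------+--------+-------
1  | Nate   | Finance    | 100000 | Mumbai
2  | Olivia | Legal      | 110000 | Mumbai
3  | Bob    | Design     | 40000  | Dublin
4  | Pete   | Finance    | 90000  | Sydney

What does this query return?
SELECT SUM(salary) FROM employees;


SUM(salary) = 100000 + 110000 + 40000 + 90000 = 340000

340000


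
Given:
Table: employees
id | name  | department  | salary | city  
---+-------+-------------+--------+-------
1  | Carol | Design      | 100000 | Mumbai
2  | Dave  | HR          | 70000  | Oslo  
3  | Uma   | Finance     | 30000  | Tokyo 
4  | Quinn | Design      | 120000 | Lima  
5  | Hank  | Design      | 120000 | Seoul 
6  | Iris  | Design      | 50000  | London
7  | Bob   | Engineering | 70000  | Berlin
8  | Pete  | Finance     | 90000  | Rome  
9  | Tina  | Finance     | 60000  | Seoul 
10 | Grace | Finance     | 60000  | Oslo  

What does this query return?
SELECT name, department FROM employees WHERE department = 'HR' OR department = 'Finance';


Filtering: department = 'HR' OR 'Finance'
Matching: 5 rows

5 rows:
Dave, HR
Uma, Finance
Pete, Finance
Tina, Finance
Grace, Finance


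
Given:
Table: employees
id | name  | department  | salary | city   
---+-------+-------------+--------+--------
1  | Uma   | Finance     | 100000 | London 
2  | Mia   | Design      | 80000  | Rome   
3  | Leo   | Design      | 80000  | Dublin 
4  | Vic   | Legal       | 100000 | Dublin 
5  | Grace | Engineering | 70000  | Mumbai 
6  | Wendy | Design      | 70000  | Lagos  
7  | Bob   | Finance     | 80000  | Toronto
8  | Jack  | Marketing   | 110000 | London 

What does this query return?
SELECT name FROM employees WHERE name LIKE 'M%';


LIKE 'M%' matches names starting with 'M'
Matching: 1

1 rows:
Mia


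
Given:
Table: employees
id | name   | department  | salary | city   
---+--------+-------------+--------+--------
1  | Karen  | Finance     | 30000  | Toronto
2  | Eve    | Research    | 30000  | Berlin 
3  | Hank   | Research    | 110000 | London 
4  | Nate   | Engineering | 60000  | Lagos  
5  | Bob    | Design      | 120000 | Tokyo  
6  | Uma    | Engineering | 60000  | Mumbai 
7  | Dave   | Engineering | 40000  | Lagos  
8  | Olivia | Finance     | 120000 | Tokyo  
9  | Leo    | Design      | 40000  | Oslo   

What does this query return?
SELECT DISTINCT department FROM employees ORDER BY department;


All 'department' values (row order): Finance, Research, Research, Engineering, Design, Engineering, Engineering, Finance, Design
Removing duplicates leaves 4 unique value(s).

4 values:
Design
Engineering
Finance
Research


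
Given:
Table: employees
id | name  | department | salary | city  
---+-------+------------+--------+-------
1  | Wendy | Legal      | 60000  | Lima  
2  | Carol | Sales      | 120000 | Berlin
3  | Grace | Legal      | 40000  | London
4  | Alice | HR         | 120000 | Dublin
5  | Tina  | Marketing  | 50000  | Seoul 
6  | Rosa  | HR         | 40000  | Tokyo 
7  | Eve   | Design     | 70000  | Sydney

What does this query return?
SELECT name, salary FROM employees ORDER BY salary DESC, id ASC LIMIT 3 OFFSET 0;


Sort by salary DESC (id ASC tiebreak), then skip 0 and take 3
Rows 1 through 3

3 rows:
Carol, 120000
Alice, 120000
Eve, 70000


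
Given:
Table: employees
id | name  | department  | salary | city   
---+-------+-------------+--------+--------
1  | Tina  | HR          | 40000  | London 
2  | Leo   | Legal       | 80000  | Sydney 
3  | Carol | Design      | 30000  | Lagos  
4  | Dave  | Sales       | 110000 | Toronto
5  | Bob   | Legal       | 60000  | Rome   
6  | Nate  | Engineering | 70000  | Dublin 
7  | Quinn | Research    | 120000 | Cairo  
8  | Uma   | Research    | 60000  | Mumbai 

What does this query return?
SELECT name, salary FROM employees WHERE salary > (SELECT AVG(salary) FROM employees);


Subquery: AVG(salary) = 71250.0
Filtering: salary > 71250.0
  Leo (80000) -> MATCH
  Dave (110000) -> MATCH
  Quinn (120000) -> MATCH


3 rows:
Leo, 80000
Dave, 110000
Quinn, 120000


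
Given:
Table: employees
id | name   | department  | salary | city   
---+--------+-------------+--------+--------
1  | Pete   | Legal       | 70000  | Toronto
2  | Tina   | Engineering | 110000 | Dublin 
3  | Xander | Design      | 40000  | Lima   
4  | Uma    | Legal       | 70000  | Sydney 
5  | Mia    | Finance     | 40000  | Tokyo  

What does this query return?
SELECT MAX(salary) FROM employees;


Salaries: 70000, 110000, 40000, 70000, 40000
MAX = 110000

110000


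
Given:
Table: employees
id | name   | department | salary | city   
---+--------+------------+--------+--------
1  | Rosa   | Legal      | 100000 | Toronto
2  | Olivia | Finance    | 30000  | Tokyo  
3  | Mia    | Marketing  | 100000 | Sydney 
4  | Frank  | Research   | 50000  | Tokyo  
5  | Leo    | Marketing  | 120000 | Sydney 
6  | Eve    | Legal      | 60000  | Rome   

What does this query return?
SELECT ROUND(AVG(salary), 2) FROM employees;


SUM(salary) = 460000
COUNT = 6
ROUND(AVG, 2) = ROUND(460000 / 6, 2) = 76666.67

76666.67


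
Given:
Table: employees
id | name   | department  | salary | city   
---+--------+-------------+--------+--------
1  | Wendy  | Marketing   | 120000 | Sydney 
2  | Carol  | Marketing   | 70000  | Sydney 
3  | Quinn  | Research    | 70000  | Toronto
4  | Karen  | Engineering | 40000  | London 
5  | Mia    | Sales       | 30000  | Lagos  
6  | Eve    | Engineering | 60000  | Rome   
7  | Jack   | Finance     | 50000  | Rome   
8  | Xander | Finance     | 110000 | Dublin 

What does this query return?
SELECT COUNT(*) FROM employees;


COUNT(*) counts all rows

8


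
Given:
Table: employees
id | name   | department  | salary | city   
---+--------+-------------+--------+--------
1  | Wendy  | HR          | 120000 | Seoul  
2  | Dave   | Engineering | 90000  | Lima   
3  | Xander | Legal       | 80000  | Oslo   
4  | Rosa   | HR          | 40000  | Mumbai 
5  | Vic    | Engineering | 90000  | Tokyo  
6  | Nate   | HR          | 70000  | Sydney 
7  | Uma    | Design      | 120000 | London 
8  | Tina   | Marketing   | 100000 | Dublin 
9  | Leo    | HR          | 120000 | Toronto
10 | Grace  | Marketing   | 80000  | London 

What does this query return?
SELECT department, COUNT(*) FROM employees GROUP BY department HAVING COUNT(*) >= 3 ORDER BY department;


Groups with count >= 3:
  HR: 4 -> PASS
  Design: 1 -> filtered out
  Engineering: 2 -> filtered out
  Legal: 1 -> filtered out
  Marketing: 2 -> filtered out


1 groups:
HR, 4


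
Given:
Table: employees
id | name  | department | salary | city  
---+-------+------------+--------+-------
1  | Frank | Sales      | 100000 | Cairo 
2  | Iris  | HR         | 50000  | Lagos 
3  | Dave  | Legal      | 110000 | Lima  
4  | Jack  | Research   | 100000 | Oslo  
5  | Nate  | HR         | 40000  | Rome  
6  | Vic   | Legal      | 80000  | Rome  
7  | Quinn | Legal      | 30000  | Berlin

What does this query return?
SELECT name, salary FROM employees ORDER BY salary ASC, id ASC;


Sorting by salary ASC, then id ASC for ties

7 rows:
Quinn, 30000
Nate, 40000
Iris, 50000
Vic, 80000
Frank, 100000
Jack, 100000
Dave, 110000


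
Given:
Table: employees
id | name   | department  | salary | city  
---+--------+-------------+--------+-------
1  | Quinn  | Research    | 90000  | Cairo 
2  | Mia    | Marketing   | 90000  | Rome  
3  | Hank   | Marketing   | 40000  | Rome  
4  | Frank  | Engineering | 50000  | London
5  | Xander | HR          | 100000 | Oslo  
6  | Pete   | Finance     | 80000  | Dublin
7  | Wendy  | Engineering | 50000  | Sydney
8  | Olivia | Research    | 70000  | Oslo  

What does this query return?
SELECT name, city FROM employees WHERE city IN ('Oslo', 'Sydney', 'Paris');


Filtering: city IN ('Oslo', 'Sydney', 'Paris')
Matching: 3 rows

3 rows:
Xander, Oslo
Wendy, Sydney
Olivia, Oslo


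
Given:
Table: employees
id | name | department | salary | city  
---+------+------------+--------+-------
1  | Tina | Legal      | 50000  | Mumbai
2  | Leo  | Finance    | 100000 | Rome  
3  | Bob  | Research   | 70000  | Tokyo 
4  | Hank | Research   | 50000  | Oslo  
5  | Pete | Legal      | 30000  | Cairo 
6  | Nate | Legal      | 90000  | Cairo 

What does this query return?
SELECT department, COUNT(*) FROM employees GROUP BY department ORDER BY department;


Assigning each row to its department group:
  Tina -> Legal
  Leo -> Finance
  Bob -> Research
  Hank -> Research
  Pete -> Legal
  Nate -> Legal


3 groups:
Finance, 1
Legal, 3
Research, 2


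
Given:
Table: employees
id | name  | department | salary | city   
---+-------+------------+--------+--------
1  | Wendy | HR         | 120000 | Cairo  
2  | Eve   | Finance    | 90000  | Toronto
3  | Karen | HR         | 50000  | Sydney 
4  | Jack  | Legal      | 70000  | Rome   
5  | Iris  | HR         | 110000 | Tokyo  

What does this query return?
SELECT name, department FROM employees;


Projecting columns: name, department

5 rows:
Wendy, HR
Eve, Finance
Karen, HR
Jack, Legal
Iris, HR


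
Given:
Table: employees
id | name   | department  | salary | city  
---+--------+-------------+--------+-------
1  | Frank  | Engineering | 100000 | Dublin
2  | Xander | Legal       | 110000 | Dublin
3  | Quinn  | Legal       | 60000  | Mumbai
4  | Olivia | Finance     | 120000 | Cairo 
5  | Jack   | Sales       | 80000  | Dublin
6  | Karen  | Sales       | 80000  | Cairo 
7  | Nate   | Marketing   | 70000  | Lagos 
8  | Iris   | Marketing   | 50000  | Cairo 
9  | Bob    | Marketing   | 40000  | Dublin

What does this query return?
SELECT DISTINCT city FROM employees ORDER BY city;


All 'city' values (row order): Dublin, Dublin, Mumbai, Cairo, Dublin, Cairo, Lagos, Cairo, Dublin
Removing duplicates leaves 4 unique value(s).

4 values:
Cairo
Dublin
Lagos
Mumbai


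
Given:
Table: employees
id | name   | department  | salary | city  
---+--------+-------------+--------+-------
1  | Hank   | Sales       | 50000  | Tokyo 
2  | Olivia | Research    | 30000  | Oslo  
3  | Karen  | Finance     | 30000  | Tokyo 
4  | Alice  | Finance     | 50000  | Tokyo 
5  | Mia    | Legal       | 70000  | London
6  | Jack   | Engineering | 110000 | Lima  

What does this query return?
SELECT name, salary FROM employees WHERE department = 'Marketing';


Filtering: department = 'Marketing'
Matching rows: 0

Empty result set (0 rows)


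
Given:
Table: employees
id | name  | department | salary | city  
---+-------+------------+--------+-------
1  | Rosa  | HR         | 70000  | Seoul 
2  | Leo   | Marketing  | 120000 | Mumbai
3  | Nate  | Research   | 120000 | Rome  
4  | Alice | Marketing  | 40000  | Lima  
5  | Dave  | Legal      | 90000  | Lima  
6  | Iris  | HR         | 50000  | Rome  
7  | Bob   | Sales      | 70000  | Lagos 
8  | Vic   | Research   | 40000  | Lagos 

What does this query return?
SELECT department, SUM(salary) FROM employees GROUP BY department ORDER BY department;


Summing salary within each department:
  HR: 70000 + 50000 = 120000
  Legal: 90000 = 90000
  Marketing: 120000 + 40000 = 160000
  Research: 120000 + 40000 = 160000
  Sales: 70000 = 70000


5 groups:
HR, 120000
Legal, 90000
Marketing, 160000
Research, 160000
Sales, 70000


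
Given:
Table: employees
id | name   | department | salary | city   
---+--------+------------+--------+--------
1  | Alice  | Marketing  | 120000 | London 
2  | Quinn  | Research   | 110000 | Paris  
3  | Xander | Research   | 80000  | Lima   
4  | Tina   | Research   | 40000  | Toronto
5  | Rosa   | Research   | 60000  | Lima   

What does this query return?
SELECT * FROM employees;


SELECT * returns all 5 rows with all columns

5 rows:
1, Alice, Marketing, 120000, London
2, Quinn, Research, 110000, Paris
3, Xander, Research, 80000, Lima
4, Tina, Research, 40000, Toronto
5, Rosa, Research, 60000, Lima


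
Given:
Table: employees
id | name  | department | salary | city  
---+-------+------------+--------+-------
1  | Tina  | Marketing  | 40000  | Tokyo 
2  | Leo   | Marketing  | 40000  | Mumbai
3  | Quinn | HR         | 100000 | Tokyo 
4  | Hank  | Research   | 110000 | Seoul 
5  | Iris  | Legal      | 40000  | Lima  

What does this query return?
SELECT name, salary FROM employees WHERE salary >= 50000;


Filtering: salary >= 50000
Matching: 2 rows

2 rows:
Quinn, 100000
Hank, 110000


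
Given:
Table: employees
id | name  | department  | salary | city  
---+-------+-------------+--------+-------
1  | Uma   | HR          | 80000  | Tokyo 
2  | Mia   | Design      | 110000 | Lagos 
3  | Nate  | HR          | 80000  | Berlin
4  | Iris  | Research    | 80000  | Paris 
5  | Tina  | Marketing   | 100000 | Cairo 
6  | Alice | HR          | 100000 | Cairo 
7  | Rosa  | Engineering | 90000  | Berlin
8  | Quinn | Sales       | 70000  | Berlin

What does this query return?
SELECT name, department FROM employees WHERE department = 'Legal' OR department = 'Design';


Filtering: department = 'Legal' OR 'Design'
Matching: 1 rows

1 rows:
Mia, Design


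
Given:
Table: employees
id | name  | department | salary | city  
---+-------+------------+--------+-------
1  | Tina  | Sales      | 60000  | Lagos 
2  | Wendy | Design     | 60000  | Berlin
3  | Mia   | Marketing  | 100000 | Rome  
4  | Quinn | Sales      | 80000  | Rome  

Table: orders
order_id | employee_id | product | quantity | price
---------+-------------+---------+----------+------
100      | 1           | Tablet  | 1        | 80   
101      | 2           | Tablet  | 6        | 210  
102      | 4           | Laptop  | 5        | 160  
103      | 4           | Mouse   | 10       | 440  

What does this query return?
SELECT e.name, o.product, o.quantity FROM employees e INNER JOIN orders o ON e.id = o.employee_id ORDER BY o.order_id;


Joining employees.id = orders.employee_id:
  employee Tina (id=1) -> order Tablet
  employee Wendy (id=2) -> order Tablet
  employee Quinn (id=4) -> order Laptop
  employee Quinn (id=4) -> order Mouse


4 rows:
Tina, Tablet, 1
Wendy, Tablet, 6
Quinn, Laptop, 5
Quinn, Mouse, 10


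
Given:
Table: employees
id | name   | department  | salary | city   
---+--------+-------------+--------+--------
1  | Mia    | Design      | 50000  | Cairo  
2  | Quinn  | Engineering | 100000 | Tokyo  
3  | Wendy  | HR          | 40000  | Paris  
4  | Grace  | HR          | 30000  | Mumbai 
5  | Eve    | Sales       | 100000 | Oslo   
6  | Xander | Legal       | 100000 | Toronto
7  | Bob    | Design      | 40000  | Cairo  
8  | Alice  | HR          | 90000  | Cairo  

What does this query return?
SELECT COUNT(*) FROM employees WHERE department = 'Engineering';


Counting rows where department = 'Engineering'
  Quinn -> MATCH


1


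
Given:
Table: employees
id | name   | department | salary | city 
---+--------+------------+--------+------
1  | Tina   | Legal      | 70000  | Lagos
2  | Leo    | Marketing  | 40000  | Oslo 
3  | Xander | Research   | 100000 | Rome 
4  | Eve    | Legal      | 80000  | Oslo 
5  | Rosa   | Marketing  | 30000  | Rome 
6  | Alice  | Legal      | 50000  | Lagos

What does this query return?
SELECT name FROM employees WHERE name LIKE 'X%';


LIKE 'X%' matches names starting with 'X'
Matching: 1

1 rows:
Xander


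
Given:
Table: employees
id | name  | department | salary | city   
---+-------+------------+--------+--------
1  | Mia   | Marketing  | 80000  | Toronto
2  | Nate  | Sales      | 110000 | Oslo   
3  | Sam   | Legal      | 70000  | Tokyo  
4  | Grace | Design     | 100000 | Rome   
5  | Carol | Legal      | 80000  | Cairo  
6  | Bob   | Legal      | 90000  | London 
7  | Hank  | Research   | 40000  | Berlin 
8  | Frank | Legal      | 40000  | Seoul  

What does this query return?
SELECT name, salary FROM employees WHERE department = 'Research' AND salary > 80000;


Filtering: department = 'Research' AND salary > 80000
Matching: 0 rows

Empty result set (0 rows)


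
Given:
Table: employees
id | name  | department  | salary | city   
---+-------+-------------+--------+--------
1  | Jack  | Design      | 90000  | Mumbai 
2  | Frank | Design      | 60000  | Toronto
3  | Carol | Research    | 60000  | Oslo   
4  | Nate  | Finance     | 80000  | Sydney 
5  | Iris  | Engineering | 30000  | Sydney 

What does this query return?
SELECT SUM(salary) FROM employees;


SUM(salary) = 90000 + 60000 + 60000 + 80000 + 30000 = 320000

320000


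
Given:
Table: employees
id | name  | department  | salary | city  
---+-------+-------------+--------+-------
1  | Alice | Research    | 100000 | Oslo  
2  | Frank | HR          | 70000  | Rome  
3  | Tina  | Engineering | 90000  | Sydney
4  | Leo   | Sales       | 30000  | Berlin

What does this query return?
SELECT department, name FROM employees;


Projecting columns: department, name

4 rows:
Research, Alice
HR, Frank
Engineering, Tina
Sales, Leo


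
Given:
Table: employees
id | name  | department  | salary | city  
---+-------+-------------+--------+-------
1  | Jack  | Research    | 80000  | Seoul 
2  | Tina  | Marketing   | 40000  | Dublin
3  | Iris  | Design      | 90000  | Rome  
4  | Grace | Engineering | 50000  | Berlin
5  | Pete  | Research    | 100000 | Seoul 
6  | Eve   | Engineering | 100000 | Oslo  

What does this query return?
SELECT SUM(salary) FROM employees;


SUM(salary) = 80000 + 40000 + 90000 + 50000 + 100000 + 100000 = 460000

460000


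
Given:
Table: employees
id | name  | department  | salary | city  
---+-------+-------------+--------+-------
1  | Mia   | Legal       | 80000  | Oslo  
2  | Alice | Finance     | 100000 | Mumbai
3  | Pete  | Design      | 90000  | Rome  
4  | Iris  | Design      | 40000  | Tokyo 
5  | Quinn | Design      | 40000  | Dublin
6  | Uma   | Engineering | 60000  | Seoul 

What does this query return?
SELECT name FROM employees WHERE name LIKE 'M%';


LIKE 'M%' matches names starting with 'M'
Matching: 1

1 rows:
Mia


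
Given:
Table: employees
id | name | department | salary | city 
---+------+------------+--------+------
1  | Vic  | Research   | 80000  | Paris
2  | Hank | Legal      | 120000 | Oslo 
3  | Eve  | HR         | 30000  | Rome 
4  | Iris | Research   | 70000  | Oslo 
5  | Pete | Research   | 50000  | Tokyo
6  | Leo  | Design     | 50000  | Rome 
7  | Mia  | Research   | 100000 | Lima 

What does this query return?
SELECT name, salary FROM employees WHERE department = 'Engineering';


Filtering: department = 'Engineering'
Matching rows: 0

Empty result set (0 rows)


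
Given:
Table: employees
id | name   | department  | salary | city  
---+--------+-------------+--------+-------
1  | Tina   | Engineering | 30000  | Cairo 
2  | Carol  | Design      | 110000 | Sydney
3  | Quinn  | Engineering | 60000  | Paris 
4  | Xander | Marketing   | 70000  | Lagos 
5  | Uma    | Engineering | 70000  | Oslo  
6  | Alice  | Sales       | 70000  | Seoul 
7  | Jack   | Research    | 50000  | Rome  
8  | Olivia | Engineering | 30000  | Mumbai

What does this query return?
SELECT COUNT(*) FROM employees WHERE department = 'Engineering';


Counting rows where department = 'Engineering'
  Tina -> MATCH
  Quinn -> MATCH
  Uma -> MATCH
  Olivia -> MATCH


4


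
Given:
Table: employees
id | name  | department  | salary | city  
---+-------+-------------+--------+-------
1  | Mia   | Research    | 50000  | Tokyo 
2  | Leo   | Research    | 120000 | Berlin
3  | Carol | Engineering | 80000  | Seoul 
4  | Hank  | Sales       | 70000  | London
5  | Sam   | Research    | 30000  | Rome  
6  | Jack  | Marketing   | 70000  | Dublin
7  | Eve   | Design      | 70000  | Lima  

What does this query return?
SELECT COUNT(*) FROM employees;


COUNT(*) counts all rows

7


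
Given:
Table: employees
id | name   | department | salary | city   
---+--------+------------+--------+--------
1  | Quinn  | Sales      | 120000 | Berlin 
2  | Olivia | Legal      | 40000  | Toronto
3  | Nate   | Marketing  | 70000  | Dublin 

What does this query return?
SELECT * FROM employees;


SELECT * returns all 3 rows with all columns

3 rows:
1, Quinn, Sales, 120000, Berlin
2, Olivia, Legal, 40000, Toronto
3, Nate, Marketing, 70000, Dublin


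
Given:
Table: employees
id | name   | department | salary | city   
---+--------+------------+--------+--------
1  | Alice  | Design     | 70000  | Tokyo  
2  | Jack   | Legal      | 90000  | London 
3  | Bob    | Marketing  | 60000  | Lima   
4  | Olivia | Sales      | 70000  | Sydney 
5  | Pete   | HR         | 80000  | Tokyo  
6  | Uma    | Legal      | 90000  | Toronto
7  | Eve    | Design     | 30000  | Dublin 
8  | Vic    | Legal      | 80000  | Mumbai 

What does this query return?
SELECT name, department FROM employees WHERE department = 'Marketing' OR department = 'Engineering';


Filtering: department = 'Marketing' OR 'Engineering'
Matching: 1 rows

1 rows:
Bob, Marketing


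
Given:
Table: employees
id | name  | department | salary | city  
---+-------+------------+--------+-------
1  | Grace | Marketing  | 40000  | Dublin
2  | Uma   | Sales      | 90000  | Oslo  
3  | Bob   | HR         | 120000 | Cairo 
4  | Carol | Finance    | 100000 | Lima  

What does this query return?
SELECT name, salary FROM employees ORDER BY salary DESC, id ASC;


Sorting by salary DESC, then id ASC for ties

4 rows:
Bob, 120000
Carol, 100000
Uma, 90000
Grace, 40000


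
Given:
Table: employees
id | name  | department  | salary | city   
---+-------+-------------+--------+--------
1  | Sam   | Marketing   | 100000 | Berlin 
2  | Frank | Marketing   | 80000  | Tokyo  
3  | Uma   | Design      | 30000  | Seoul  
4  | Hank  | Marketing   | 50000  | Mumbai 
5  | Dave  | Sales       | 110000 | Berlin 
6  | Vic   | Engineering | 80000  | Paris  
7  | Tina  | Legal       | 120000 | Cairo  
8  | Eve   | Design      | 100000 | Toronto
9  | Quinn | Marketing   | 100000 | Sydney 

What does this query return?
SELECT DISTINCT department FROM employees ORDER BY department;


All 'department' values (row order): Marketing, Marketing, Design, Marketing, Sales, Engineering, Legal, Design, Marketing
Removing duplicates leaves 5 unique value(s).

5 values:
Design
Engineering
Legal
Marketing
Sales


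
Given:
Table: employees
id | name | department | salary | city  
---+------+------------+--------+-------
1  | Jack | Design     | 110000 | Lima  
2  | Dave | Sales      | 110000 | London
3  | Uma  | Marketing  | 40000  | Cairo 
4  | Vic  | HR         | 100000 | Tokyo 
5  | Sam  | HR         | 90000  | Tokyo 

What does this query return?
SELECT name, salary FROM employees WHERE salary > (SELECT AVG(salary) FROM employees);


Subquery: AVG(salary) = 90000.0
Filtering: salary > 90000.0
  Jack (110000) -> MATCH
  Dave (110000) -> MATCH
  Vic (100000) -> MATCH


3 rows:
Jack, 110000
Dave, 110000
Vic, 100000


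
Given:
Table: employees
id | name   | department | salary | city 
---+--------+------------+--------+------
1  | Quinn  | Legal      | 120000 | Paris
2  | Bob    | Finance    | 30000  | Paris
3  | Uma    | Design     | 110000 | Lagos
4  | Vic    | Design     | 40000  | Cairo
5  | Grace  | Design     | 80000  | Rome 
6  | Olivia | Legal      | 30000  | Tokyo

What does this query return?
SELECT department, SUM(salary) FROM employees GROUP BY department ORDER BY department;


Summing salary within each department:
  Design: 110000 + 40000 + 80000 = 230000
  Finance: 30000 = 30000
  Legal: 120000 + 30000 = 150000


3 groups:
Design, 230000
Finance, 30000
Legal, 150000


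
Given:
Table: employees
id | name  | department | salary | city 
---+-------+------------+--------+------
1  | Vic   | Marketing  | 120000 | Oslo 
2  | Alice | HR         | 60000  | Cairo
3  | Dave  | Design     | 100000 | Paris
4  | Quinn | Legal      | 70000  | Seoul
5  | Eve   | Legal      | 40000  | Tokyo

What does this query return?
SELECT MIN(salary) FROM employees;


Salaries: 120000, 60000, 100000, 70000, 40000
MIN = 40000

40000


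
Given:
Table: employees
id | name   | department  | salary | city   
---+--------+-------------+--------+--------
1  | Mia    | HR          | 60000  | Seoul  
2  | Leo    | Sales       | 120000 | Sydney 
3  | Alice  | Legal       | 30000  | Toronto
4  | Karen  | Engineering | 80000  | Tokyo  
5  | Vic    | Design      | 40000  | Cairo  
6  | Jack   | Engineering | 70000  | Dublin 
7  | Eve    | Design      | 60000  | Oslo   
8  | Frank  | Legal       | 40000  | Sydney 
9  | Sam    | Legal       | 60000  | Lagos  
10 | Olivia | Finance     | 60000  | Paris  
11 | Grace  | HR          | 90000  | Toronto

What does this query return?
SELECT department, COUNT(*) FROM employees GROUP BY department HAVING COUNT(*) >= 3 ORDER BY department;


Groups with count >= 3:
  Legal: 3 -> PASS
  Design: 2 -> filtered out
  Engineering: 2 -> filtered out
  Finance: 1 -> filtered out
  HR: 2 -> filtered out
  Sales: 1 -> filtered out


1 groups:
Legal, 3


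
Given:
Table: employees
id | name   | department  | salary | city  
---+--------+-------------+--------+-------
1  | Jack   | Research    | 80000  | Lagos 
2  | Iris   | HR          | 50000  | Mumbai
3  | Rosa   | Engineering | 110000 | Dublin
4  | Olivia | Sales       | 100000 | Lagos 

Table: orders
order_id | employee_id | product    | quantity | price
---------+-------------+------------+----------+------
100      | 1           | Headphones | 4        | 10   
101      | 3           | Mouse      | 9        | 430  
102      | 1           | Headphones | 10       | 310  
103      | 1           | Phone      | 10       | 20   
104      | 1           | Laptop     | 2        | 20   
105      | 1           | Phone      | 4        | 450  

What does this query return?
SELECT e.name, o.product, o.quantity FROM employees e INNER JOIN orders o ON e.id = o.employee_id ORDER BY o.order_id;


Joining employees.id = orders.employee_id:
  employee Jack (id=1) -> order Headphones
  employee Rosa (id=3) -> order Mouse
  employee Jack (id=1) -> order Headphones
  employee Jack (id=1) -> order Phone
  employee Jack (id=1) -> order Laptop
  employee Jack (id=1) -> order Phone


6 rows:
Jack, Headphones, 4
Rosa, Mouse, 9
Jack, Headphones, 10
Jack, Phone, 10
Jack, Laptop, 2
Jack, Phone, 4


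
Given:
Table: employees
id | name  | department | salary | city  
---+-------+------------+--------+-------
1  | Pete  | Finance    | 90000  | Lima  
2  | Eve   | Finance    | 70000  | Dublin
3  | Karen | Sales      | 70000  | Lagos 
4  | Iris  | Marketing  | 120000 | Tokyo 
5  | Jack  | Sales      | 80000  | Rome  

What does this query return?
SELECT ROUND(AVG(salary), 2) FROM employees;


SUM(salary) = 430000
COUNT = 5
ROUND(AVG, 2) = ROUND(430000 / 5, 2) = 86000.0

86000.0


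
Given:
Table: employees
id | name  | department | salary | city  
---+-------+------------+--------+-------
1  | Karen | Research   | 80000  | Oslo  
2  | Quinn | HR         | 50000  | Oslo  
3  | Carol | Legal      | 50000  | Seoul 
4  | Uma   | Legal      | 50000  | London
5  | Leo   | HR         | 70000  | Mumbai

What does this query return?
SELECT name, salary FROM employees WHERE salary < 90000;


Filtering: salary < 90000
Matching: 5 rows

5 rows:
Karen, 80000
Quinn, 50000
Carol, 50000
Uma, 50000
Leo, 70000


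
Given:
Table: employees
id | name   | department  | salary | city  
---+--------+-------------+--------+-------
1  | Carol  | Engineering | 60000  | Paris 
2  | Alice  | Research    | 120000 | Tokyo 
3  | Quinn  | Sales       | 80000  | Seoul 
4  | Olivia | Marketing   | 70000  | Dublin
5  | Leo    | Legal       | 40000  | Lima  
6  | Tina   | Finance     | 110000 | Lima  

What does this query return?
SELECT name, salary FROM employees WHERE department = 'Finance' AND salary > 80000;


Filtering: department = 'Finance' AND salary > 80000
Matching: 1 rows

1 rows:
Tina, 110000


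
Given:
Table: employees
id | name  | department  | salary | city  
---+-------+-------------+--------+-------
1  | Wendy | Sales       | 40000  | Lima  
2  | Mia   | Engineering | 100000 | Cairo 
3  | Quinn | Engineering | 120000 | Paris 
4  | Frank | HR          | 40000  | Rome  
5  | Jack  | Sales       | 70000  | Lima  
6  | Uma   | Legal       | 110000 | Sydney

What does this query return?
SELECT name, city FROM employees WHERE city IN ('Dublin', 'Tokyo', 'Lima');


Filtering: city IN ('Dublin', 'Tokyo', 'Lima')
Matching: 2 rows

2 rows:
Wendy, Lima
Jack, Lima


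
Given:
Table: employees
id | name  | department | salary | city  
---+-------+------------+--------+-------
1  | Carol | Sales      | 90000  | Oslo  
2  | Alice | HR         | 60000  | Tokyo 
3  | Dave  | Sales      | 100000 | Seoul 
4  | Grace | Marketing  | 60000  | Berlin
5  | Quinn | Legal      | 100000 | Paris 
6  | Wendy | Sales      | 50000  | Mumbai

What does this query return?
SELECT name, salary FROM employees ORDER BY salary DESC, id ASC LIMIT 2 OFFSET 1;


Sort by salary DESC (id ASC tiebreak), then skip 1 and take 2
Rows 2 through 3

2 rows:
Quinn, 100000
Carol, 90000


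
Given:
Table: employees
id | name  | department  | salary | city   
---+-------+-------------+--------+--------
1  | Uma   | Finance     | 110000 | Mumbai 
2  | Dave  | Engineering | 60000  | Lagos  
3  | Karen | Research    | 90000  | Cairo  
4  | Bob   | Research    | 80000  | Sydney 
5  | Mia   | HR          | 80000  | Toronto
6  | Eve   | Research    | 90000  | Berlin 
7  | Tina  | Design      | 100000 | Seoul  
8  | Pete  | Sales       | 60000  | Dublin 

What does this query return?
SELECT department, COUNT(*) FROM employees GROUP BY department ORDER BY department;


Assigning each row to its department group:
  Uma -> Finance
  Dave -> Engineering
  Karen -> Research
  Bob -> Research
  Mia -> HR
  Eve -> Research
  Tina -> Design
  Pete -> Sales


6 groups:
Design, 1
Engineering, 1
Finance, 1
HR, 1
Research, 3
Sales, 1


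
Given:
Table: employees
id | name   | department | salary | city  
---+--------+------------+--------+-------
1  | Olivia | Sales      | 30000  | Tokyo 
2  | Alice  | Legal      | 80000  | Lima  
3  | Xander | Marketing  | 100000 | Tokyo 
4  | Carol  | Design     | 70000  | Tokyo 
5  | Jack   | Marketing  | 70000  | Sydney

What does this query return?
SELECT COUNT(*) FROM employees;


COUNT(*) counts all rows

5


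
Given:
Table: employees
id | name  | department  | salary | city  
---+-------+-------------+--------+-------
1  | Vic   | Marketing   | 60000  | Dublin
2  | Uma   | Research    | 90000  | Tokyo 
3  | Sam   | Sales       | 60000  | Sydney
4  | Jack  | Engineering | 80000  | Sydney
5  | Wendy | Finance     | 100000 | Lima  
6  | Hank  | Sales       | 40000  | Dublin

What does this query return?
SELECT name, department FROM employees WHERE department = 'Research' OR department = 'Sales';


Filtering: department = 'Research' OR 'Sales'
Matching: 3 rows

3 rows:
Uma, Research
Sam, Sales
Hank, Sales


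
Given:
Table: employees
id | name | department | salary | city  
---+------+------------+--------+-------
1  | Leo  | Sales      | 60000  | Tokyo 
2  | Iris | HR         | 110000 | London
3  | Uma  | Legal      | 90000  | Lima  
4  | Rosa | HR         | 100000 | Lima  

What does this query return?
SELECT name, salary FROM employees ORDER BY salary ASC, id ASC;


Sorting by salary ASC, then id ASC for ties

4 rows:
Leo, 60000
Uma, 90000
Rosa, 100000
Iris, 110000


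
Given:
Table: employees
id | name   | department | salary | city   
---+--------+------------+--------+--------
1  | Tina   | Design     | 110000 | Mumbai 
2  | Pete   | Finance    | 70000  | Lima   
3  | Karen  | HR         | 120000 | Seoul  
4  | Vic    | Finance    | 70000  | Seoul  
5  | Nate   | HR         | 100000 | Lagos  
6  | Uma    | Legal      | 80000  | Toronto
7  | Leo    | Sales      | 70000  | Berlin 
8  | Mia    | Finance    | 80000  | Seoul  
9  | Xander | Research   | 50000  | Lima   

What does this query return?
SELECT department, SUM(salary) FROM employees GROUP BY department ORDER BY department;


Summing salary within each department:
  Design: 110000 = 110000
  Finance: 70000 + 70000 + 80000 = 220000
  HR: 120000 + 100000 = 220000
  Legal: 80000 = 80000
  Research: 50000 = 50000
  Sales: 70000 = 70000


6 groups:
Design, 110000
Finance, 220000
HR, 220000
Legal, 80000
Research, 50000
Sales, 70000


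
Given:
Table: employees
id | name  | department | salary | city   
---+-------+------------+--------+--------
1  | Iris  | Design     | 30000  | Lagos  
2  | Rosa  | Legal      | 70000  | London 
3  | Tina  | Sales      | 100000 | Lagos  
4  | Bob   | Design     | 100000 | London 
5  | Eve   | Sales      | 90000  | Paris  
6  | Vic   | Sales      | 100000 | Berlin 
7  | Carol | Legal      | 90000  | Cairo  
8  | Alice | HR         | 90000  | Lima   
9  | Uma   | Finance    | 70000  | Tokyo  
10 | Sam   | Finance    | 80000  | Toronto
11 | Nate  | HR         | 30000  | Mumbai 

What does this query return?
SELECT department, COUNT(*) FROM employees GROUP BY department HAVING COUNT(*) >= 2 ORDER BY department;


Groups with count >= 2:
  Design: 2 -> PASS
  Finance: 2 -> PASS
  HR: 2 -> PASS
  Legal: 2 -> PASS
  Sales: 3 -> PASS


5 groups:
Design, 2
Finance, 2
HR, 2
Legal, 2
Sales, 3


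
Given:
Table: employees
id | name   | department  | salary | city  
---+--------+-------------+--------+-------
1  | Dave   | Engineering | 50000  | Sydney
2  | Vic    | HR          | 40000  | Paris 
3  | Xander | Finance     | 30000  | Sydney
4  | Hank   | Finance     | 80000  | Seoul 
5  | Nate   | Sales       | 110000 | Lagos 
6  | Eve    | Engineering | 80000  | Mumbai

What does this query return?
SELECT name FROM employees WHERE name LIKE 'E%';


LIKE 'E%' matches names starting with 'E'
Matching: 1

1 rows:
Eve


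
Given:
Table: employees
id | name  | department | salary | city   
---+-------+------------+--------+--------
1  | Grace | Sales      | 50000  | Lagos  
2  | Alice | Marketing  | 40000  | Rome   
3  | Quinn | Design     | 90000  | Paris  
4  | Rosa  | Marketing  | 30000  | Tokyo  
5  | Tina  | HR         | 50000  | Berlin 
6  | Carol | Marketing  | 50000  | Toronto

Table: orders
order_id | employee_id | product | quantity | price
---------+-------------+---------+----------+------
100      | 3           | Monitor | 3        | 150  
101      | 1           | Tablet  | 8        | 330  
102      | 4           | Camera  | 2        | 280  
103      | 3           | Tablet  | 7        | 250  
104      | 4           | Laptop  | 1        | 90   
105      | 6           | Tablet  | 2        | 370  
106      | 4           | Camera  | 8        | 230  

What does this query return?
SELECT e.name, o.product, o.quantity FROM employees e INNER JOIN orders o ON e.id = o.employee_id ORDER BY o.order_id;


Joining employees.id = orders.employee_id:
  employee Quinn (id=3) -> order Monitor
  employee Grace (id=1) -> order Tablet
  employee Rosa (id=4) -> order Camera
  employee Quinn (id=3) -> order Tablet
  employee Rosa (id=4) -> order Laptop
  employee Carol (id=6) -> order Tablet
  employee Rosa (id=4) -> order Camera


7 rows:
Quinn, Monitor, 3
Grace, Tablet, 8
Rosa, Camera, 2
Quinn, Tablet, 7
Rosa, Laptop, 1
Carol, Tablet, 2
Rosa, Camera, 8


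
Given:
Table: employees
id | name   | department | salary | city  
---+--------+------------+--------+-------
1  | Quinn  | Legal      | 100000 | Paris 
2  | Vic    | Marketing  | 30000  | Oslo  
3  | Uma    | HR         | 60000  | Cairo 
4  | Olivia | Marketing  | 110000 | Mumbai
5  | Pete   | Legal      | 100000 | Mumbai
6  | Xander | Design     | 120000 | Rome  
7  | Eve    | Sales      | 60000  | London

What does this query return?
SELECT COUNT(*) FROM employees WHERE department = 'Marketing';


Counting rows where department = 'Marketing'
  Vic -> MATCH
  Olivia -> MATCH


2


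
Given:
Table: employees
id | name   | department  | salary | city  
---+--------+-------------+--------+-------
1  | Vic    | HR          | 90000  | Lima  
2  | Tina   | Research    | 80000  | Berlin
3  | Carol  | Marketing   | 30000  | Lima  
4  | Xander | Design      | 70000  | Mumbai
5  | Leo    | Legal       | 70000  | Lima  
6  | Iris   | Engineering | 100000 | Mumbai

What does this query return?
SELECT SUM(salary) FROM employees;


SUM(salary) = 90000 + 80000 + 30000 + 70000 + 70000 + 100000 = 440000

440000
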